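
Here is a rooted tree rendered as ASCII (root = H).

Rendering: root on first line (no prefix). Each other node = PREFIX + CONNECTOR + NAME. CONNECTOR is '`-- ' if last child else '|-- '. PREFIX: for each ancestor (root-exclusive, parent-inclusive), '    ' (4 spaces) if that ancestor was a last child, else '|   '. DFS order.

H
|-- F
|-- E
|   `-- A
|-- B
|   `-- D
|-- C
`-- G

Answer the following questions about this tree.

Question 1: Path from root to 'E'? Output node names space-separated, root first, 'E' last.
Answer: H E

Derivation:
Walk down from root: H -> E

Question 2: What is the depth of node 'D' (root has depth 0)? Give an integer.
Path from root to D: H -> B -> D
Depth = number of edges = 2

Answer: 2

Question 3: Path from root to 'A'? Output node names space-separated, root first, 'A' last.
Answer: H E A

Derivation:
Walk down from root: H -> E -> A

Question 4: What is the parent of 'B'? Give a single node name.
Answer: H

Derivation:
Scan adjacency: B appears as child of H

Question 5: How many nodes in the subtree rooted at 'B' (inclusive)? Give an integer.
Answer: 2

Derivation:
Subtree rooted at B contains: B, D
Count = 2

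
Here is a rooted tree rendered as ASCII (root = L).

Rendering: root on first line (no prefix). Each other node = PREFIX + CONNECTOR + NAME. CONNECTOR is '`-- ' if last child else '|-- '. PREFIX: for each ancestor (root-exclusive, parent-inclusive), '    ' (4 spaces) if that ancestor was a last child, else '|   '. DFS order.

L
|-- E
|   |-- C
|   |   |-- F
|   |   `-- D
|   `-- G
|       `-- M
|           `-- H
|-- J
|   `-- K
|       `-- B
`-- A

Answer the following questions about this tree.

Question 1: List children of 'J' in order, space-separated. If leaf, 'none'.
Node J's children (from adjacency): K

Answer: K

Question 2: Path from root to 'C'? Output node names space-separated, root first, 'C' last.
Walk down from root: L -> E -> C

Answer: L E C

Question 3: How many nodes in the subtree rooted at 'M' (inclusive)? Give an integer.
Answer: 2

Derivation:
Subtree rooted at M contains: H, M
Count = 2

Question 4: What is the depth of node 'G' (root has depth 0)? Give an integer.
Answer: 2

Derivation:
Path from root to G: L -> E -> G
Depth = number of edges = 2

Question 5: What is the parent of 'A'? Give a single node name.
Answer: L

Derivation:
Scan adjacency: A appears as child of L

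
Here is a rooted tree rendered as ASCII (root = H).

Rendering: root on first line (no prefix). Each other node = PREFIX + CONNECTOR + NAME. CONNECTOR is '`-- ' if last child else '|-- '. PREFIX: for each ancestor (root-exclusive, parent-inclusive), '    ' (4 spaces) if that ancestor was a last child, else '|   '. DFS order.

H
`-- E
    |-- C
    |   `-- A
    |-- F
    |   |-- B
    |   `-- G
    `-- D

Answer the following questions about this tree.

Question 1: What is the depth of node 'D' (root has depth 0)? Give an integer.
Path from root to D: H -> E -> D
Depth = number of edges = 2

Answer: 2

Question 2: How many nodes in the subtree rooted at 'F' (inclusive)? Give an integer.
Answer: 3

Derivation:
Subtree rooted at F contains: B, F, G
Count = 3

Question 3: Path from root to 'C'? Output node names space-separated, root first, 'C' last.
Answer: H E C

Derivation:
Walk down from root: H -> E -> C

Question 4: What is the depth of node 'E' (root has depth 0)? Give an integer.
Path from root to E: H -> E
Depth = number of edges = 1

Answer: 1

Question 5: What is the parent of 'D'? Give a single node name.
Answer: E

Derivation:
Scan adjacency: D appears as child of E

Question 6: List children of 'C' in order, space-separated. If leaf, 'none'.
Node C's children (from adjacency): A

Answer: A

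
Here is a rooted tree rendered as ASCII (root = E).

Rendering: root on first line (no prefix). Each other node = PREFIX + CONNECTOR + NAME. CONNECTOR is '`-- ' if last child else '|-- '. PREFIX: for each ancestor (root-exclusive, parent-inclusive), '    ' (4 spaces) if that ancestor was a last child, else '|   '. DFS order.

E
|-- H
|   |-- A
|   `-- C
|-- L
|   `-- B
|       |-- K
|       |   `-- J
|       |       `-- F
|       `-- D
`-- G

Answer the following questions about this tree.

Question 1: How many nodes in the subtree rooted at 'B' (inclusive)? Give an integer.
Subtree rooted at B contains: B, D, F, J, K
Count = 5

Answer: 5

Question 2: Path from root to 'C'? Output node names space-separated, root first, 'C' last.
Answer: E H C

Derivation:
Walk down from root: E -> H -> C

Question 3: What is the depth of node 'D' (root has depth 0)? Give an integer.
Answer: 3

Derivation:
Path from root to D: E -> L -> B -> D
Depth = number of edges = 3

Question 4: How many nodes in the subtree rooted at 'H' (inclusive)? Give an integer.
Subtree rooted at H contains: A, C, H
Count = 3

Answer: 3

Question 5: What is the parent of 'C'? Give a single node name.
Answer: H

Derivation:
Scan adjacency: C appears as child of H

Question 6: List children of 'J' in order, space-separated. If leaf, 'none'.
Node J's children (from adjacency): F

Answer: F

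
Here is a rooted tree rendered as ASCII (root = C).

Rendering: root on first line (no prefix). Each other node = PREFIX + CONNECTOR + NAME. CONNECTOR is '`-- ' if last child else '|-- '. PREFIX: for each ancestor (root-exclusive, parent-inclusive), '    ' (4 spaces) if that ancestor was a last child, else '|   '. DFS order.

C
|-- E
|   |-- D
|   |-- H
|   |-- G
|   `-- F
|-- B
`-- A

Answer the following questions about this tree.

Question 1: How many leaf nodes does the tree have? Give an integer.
Leaves (nodes with no children): A, B, D, F, G, H

Answer: 6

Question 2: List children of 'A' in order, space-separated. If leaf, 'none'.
Answer: none

Derivation:
Node A's children (from adjacency): (leaf)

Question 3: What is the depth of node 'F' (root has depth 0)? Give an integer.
Path from root to F: C -> E -> F
Depth = number of edges = 2

Answer: 2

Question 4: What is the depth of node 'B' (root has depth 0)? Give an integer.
Path from root to B: C -> B
Depth = number of edges = 1

Answer: 1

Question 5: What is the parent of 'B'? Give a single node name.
Answer: C

Derivation:
Scan adjacency: B appears as child of C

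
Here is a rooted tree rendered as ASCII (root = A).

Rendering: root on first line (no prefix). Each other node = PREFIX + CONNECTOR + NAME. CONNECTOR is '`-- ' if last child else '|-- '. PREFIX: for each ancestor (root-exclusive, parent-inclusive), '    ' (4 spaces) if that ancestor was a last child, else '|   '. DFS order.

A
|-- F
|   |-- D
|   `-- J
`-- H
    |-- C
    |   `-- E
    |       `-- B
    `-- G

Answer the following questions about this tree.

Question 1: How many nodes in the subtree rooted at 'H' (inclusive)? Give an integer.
Subtree rooted at H contains: B, C, E, G, H
Count = 5

Answer: 5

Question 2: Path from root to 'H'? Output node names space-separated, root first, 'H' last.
Walk down from root: A -> H

Answer: A H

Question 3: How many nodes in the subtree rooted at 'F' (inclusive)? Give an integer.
Answer: 3

Derivation:
Subtree rooted at F contains: D, F, J
Count = 3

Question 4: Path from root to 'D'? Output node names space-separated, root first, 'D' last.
Walk down from root: A -> F -> D

Answer: A F D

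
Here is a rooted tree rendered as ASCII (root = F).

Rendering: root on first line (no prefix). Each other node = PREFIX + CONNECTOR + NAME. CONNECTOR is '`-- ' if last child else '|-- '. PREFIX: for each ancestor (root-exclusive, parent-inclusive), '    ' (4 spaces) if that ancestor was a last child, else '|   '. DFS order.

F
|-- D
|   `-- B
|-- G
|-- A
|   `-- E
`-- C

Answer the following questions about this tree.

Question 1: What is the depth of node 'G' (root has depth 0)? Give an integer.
Answer: 1

Derivation:
Path from root to G: F -> G
Depth = number of edges = 1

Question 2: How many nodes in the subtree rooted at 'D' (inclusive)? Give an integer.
Answer: 2

Derivation:
Subtree rooted at D contains: B, D
Count = 2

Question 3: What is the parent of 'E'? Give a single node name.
Scan adjacency: E appears as child of A

Answer: A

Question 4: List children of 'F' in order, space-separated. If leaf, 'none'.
Node F's children (from adjacency): D, G, A, C

Answer: D G A C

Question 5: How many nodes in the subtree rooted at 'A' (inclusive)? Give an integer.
Answer: 2

Derivation:
Subtree rooted at A contains: A, E
Count = 2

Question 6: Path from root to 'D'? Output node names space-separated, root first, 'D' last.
Walk down from root: F -> D

Answer: F D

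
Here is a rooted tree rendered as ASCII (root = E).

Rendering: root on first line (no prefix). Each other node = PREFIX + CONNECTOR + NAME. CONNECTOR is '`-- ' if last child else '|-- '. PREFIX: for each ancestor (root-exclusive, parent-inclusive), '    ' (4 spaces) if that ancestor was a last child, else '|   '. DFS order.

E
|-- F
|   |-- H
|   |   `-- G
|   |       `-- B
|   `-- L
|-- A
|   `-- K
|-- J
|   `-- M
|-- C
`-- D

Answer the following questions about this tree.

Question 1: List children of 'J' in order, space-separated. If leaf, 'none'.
Answer: M

Derivation:
Node J's children (from adjacency): M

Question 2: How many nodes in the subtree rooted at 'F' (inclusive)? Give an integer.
Answer: 5

Derivation:
Subtree rooted at F contains: B, F, G, H, L
Count = 5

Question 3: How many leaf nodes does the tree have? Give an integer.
Leaves (nodes with no children): B, C, D, K, L, M

Answer: 6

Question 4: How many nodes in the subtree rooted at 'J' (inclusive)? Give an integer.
Subtree rooted at J contains: J, M
Count = 2

Answer: 2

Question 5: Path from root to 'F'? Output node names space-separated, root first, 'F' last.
Answer: E F

Derivation:
Walk down from root: E -> F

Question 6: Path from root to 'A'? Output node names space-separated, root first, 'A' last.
Walk down from root: E -> A

Answer: E A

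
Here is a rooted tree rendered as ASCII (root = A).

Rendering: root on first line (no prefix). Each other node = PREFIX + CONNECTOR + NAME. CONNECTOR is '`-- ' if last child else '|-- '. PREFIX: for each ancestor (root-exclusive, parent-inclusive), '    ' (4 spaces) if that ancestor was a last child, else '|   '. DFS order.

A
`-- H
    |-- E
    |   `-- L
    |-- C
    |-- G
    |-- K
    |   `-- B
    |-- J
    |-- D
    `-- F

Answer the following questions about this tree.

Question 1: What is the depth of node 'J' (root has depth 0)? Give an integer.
Path from root to J: A -> H -> J
Depth = number of edges = 2

Answer: 2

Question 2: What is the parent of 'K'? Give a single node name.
Answer: H

Derivation:
Scan adjacency: K appears as child of H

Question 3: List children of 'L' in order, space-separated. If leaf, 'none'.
Answer: none

Derivation:
Node L's children (from adjacency): (leaf)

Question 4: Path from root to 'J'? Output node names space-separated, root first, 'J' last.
Walk down from root: A -> H -> J

Answer: A H J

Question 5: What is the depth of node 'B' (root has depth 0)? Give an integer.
Answer: 3

Derivation:
Path from root to B: A -> H -> K -> B
Depth = number of edges = 3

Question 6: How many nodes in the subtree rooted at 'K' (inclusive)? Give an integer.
Answer: 2

Derivation:
Subtree rooted at K contains: B, K
Count = 2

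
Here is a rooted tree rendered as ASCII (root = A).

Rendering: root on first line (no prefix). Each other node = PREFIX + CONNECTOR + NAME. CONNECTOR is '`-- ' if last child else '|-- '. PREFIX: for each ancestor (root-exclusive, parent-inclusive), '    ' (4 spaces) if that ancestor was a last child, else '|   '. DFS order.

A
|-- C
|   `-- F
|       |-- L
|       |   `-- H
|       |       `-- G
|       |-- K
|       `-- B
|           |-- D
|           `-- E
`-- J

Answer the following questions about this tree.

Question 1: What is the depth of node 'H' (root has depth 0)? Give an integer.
Answer: 4

Derivation:
Path from root to H: A -> C -> F -> L -> H
Depth = number of edges = 4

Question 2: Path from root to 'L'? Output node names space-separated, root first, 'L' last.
Answer: A C F L

Derivation:
Walk down from root: A -> C -> F -> L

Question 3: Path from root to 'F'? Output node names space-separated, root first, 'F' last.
Walk down from root: A -> C -> F

Answer: A C F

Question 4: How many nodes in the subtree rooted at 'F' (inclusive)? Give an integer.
Subtree rooted at F contains: B, D, E, F, G, H, K, L
Count = 8

Answer: 8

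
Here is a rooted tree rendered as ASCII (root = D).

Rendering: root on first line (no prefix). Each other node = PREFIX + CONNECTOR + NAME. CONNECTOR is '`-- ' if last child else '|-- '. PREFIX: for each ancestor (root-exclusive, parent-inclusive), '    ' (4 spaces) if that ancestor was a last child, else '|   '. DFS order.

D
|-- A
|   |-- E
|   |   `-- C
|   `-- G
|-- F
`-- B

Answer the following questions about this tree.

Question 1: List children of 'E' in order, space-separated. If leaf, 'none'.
Answer: C

Derivation:
Node E's children (from adjacency): C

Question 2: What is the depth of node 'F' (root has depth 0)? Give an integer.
Answer: 1

Derivation:
Path from root to F: D -> F
Depth = number of edges = 1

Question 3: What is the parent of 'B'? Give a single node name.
Scan adjacency: B appears as child of D

Answer: D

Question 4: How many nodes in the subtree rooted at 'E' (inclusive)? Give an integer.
Answer: 2

Derivation:
Subtree rooted at E contains: C, E
Count = 2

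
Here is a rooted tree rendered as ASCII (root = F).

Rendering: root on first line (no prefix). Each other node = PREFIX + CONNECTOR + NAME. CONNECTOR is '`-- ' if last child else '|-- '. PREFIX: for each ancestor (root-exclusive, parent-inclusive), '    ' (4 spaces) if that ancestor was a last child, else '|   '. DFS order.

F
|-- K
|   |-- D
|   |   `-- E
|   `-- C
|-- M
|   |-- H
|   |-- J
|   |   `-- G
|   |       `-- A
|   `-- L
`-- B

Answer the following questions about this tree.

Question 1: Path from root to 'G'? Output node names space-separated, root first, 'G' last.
Walk down from root: F -> M -> J -> G

Answer: F M J G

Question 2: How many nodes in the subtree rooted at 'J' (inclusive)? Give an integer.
Answer: 3

Derivation:
Subtree rooted at J contains: A, G, J
Count = 3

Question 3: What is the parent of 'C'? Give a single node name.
Scan adjacency: C appears as child of K

Answer: K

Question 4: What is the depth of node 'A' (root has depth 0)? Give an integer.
Answer: 4

Derivation:
Path from root to A: F -> M -> J -> G -> A
Depth = number of edges = 4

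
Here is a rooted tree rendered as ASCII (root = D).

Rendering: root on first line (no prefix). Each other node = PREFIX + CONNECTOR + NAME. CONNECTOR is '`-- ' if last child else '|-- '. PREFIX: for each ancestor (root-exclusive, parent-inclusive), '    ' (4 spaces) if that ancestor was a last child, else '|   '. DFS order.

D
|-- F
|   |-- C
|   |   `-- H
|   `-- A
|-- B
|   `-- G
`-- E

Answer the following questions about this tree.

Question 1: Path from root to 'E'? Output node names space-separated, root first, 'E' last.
Walk down from root: D -> E

Answer: D E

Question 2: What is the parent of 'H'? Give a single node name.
Answer: C

Derivation:
Scan adjacency: H appears as child of C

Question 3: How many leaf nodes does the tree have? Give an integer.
Answer: 4

Derivation:
Leaves (nodes with no children): A, E, G, H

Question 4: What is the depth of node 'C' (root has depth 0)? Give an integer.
Answer: 2

Derivation:
Path from root to C: D -> F -> C
Depth = number of edges = 2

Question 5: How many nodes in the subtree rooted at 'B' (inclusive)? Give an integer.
Answer: 2

Derivation:
Subtree rooted at B contains: B, G
Count = 2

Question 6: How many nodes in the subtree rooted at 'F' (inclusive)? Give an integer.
Answer: 4

Derivation:
Subtree rooted at F contains: A, C, F, H
Count = 4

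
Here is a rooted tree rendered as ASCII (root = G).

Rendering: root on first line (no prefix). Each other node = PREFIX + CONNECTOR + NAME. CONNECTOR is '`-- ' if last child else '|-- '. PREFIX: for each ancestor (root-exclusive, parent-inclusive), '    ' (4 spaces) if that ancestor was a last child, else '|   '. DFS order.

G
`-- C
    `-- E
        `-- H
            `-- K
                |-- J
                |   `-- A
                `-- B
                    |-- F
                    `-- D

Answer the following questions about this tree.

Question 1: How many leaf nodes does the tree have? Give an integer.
Answer: 3

Derivation:
Leaves (nodes with no children): A, D, F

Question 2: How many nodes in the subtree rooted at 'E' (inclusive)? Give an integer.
Subtree rooted at E contains: A, B, D, E, F, H, J, K
Count = 8

Answer: 8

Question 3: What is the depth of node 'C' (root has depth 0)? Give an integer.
Path from root to C: G -> C
Depth = number of edges = 1

Answer: 1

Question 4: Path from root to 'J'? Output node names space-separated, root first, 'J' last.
Walk down from root: G -> C -> E -> H -> K -> J

Answer: G C E H K J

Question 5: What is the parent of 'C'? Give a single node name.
Answer: G

Derivation:
Scan adjacency: C appears as child of G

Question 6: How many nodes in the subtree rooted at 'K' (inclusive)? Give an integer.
Subtree rooted at K contains: A, B, D, F, J, K
Count = 6

Answer: 6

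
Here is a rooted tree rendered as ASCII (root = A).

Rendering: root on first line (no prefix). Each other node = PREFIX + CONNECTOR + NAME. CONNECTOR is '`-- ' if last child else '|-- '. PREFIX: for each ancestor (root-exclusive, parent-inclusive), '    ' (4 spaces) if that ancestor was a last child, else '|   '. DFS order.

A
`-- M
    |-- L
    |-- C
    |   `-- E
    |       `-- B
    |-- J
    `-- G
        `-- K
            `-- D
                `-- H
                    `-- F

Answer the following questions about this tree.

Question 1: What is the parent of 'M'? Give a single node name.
Scan adjacency: M appears as child of A

Answer: A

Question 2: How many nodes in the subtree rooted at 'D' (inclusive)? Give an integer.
Answer: 3

Derivation:
Subtree rooted at D contains: D, F, H
Count = 3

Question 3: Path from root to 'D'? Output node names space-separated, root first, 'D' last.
Walk down from root: A -> M -> G -> K -> D

Answer: A M G K D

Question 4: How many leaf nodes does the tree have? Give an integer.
Answer: 4

Derivation:
Leaves (nodes with no children): B, F, J, L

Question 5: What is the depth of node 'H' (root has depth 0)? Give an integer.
Answer: 5

Derivation:
Path from root to H: A -> M -> G -> K -> D -> H
Depth = number of edges = 5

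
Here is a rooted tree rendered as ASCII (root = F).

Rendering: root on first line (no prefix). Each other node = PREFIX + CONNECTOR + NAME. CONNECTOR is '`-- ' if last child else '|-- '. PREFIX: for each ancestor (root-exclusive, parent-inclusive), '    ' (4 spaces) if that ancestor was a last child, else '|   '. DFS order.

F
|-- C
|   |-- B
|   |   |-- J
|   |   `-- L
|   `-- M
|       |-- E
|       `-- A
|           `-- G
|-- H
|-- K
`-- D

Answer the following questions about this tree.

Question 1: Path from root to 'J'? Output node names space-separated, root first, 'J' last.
Walk down from root: F -> C -> B -> J

Answer: F C B J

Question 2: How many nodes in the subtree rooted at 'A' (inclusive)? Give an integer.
Answer: 2

Derivation:
Subtree rooted at A contains: A, G
Count = 2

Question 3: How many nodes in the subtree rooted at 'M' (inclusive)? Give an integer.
Subtree rooted at M contains: A, E, G, M
Count = 4

Answer: 4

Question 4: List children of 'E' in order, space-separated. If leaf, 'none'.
Answer: none

Derivation:
Node E's children (from adjacency): (leaf)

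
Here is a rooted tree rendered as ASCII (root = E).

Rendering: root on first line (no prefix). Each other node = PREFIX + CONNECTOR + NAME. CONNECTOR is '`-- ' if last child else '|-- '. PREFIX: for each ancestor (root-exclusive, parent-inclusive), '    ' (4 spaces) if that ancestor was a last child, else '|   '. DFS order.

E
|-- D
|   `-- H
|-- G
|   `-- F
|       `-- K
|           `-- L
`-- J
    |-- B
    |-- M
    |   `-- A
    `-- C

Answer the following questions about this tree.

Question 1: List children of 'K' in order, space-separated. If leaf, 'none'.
Answer: L

Derivation:
Node K's children (from adjacency): L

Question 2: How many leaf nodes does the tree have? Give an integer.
Answer: 5

Derivation:
Leaves (nodes with no children): A, B, C, H, L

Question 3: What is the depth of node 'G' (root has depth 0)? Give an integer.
Answer: 1

Derivation:
Path from root to G: E -> G
Depth = number of edges = 1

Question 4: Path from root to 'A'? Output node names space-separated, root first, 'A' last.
Answer: E J M A

Derivation:
Walk down from root: E -> J -> M -> A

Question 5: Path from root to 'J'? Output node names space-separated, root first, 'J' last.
Walk down from root: E -> J

Answer: E J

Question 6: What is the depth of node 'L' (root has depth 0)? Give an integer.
Answer: 4

Derivation:
Path from root to L: E -> G -> F -> K -> L
Depth = number of edges = 4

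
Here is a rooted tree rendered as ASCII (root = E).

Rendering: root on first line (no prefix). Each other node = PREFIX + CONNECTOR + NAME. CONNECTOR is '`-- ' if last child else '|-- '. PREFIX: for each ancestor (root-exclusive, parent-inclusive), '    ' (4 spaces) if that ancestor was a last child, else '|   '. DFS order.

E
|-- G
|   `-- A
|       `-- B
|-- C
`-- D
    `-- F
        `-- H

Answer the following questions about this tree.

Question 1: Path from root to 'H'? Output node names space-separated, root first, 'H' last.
Answer: E D F H

Derivation:
Walk down from root: E -> D -> F -> H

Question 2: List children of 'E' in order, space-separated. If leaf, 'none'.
Answer: G C D

Derivation:
Node E's children (from adjacency): G, C, D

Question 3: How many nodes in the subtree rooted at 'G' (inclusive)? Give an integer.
Answer: 3

Derivation:
Subtree rooted at G contains: A, B, G
Count = 3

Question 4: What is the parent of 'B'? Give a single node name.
Answer: A

Derivation:
Scan adjacency: B appears as child of A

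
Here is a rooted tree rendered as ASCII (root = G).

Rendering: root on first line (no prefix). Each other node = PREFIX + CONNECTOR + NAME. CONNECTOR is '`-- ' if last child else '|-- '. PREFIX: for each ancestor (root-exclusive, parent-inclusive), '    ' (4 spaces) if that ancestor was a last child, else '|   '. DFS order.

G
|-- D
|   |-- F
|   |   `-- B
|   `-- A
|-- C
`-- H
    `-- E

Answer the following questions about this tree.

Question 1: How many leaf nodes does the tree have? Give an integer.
Leaves (nodes with no children): A, B, C, E

Answer: 4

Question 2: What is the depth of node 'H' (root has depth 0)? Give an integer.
Path from root to H: G -> H
Depth = number of edges = 1

Answer: 1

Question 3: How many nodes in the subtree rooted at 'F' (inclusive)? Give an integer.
Subtree rooted at F contains: B, F
Count = 2

Answer: 2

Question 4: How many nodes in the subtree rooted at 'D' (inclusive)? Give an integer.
Answer: 4

Derivation:
Subtree rooted at D contains: A, B, D, F
Count = 4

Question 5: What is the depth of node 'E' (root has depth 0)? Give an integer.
Path from root to E: G -> H -> E
Depth = number of edges = 2

Answer: 2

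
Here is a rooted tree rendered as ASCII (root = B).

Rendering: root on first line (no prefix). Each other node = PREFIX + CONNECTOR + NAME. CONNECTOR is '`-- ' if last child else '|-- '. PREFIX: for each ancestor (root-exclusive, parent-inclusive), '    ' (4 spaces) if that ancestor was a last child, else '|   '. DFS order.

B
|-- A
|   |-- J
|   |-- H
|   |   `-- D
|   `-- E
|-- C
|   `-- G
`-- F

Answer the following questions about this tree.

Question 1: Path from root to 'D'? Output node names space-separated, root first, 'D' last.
Walk down from root: B -> A -> H -> D

Answer: B A H D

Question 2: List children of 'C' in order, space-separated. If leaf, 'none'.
Node C's children (from adjacency): G

Answer: G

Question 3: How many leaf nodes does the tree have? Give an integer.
Answer: 5

Derivation:
Leaves (nodes with no children): D, E, F, G, J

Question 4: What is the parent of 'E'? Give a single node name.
Scan adjacency: E appears as child of A

Answer: A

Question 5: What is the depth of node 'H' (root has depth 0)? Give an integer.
Path from root to H: B -> A -> H
Depth = number of edges = 2

Answer: 2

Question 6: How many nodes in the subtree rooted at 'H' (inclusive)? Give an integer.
Subtree rooted at H contains: D, H
Count = 2

Answer: 2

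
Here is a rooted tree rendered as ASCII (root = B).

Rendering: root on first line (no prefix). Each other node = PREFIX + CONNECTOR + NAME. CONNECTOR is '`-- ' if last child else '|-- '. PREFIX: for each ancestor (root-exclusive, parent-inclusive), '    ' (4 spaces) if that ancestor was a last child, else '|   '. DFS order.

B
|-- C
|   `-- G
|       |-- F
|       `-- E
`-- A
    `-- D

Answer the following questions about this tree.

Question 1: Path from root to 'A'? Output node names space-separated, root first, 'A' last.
Answer: B A

Derivation:
Walk down from root: B -> A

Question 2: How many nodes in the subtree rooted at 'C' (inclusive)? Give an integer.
Subtree rooted at C contains: C, E, F, G
Count = 4

Answer: 4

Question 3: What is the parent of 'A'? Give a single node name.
Answer: B

Derivation:
Scan adjacency: A appears as child of B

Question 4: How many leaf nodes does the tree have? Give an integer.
Answer: 3

Derivation:
Leaves (nodes with no children): D, E, F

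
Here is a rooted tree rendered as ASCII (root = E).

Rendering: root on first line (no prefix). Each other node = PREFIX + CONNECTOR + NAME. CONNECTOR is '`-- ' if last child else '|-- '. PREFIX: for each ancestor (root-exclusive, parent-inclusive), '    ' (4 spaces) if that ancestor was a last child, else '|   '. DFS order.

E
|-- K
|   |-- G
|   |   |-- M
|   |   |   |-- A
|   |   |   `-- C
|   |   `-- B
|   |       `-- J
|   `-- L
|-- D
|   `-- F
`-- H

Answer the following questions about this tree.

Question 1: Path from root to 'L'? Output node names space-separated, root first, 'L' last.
Walk down from root: E -> K -> L

Answer: E K L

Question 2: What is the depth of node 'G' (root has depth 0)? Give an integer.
Path from root to G: E -> K -> G
Depth = number of edges = 2

Answer: 2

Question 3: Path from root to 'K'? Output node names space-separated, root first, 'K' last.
Walk down from root: E -> K

Answer: E K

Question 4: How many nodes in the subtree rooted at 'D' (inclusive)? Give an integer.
Answer: 2

Derivation:
Subtree rooted at D contains: D, F
Count = 2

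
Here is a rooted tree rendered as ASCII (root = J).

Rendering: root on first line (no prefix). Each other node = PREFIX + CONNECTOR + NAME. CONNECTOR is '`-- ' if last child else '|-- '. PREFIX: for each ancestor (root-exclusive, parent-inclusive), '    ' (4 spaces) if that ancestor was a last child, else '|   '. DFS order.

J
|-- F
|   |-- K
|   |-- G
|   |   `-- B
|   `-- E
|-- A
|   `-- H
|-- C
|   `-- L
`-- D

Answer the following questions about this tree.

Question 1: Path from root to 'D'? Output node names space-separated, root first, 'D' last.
Answer: J D

Derivation:
Walk down from root: J -> D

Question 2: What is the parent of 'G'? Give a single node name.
Scan adjacency: G appears as child of F

Answer: F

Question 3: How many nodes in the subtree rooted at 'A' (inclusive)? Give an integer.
Answer: 2

Derivation:
Subtree rooted at A contains: A, H
Count = 2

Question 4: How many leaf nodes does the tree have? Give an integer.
Leaves (nodes with no children): B, D, E, H, K, L

Answer: 6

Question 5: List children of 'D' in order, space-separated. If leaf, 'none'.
Answer: none

Derivation:
Node D's children (from adjacency): (leaf)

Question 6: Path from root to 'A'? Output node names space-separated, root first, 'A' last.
Walk down from root: J -> A

Answer: J A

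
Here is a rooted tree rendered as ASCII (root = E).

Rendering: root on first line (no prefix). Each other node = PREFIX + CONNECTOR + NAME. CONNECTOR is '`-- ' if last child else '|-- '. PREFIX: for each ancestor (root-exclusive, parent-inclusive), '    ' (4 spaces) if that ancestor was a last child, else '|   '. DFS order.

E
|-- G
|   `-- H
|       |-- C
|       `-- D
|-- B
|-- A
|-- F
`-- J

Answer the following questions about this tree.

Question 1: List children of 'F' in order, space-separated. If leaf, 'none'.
Node F's children (from adjacency): (leaf)

Answer: none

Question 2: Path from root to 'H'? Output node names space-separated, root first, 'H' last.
Answer: E G H

Derivation:
Walk down from root: E -> G -> H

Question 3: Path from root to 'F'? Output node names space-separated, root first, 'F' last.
Answer: E F

Derivation:
Walk down from root: E -> F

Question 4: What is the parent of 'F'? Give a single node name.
Answer: E

Derivation:
Scan adjacency: F appears as child of E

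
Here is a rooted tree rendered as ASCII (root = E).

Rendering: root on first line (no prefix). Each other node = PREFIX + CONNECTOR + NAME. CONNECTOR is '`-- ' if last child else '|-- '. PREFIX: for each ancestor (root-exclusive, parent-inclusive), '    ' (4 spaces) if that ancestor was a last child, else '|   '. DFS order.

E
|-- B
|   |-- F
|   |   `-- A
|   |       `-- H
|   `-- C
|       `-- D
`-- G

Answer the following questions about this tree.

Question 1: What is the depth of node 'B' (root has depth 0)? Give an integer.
Answer: 1

Derivation:
Path from root to B: E -> B
Depth = number of edges = 1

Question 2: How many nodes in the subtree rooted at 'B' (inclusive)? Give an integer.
Answer: 6

Derivation:
Subtree rooted at B contains: A, B, C, D, F, H
Count = 6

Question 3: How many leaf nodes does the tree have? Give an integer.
Answer: 3

Derivation:
Leaves (nodes with no children): D, G, H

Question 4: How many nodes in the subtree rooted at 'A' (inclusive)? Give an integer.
Subtree rooted at A contains: A, H
Count = 2

Answer: 2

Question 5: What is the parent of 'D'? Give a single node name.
Answer: C

Derivation:
Scan adjacency: D appears as child of C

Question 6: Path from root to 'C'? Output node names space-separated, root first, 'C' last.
Answer: E B C

Derivation:
Walk down from root: E -> B -> C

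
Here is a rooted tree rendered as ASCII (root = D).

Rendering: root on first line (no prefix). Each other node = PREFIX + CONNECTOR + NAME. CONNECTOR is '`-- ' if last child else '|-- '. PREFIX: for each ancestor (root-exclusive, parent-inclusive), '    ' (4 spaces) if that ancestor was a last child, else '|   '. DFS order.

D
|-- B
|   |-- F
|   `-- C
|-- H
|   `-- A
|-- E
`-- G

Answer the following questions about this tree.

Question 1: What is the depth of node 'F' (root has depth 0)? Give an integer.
Answer: 2

Derivation:
Path from root to F: D -> B -> F
Depth = number of edges = 2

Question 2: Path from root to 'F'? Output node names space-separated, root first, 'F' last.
Answer: D B F

Derivation:
Walk down from root: D -> B -> F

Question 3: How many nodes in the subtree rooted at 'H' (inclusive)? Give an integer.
Answer: 2

Derivation:
Subtree rooted at H contains: A, H
Count = 2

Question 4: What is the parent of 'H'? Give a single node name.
Scan adjacency: H appears as child of D

Answer: D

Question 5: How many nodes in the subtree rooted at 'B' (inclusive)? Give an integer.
Subtree rooted at B contains: B, C, F
Count = 3

Answer: 3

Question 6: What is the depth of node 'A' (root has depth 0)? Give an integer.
Path from root to A: D -> H -> A
Depth = number of edges = 2

Answer: 2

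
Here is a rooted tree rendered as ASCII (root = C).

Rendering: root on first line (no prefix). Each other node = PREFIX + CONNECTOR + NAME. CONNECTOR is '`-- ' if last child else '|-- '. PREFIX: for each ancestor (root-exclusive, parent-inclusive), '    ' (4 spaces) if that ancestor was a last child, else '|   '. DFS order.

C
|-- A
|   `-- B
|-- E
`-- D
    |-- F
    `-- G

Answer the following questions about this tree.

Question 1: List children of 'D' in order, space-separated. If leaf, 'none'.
Node D's children (from adjacency): F, G

Answer: F G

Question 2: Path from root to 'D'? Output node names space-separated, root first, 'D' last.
Walk down from root: C -> D

Answer: C D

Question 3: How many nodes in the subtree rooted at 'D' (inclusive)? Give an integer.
Subtree rooted at D contains: D, F, G
Count = 3

Answer: 3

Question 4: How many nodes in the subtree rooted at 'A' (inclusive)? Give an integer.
Answer: 2

Derivation:
Subtree rooted at A contains: A, B
Count = 2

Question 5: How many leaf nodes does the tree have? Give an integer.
Leaves (nodes with no children): B, E, F, G

Answer: 4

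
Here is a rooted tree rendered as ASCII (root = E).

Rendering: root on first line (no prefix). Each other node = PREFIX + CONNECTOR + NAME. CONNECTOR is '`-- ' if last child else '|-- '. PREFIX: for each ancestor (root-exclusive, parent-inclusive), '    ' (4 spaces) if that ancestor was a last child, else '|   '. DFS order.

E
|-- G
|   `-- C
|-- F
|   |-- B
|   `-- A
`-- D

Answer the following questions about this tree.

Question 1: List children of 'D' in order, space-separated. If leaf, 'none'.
Node D's children (from adjacency): (leaf)

Answer: none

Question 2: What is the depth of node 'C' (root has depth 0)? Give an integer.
Path from root to C: E -> G -> C
Depth = number of edges = 2

Answer: 2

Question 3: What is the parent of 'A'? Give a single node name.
Scan adjacency: A appears as child of F

Answer: F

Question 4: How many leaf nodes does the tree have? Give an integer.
Leaves (nodes with no children): A, B, C, D

Answer: 4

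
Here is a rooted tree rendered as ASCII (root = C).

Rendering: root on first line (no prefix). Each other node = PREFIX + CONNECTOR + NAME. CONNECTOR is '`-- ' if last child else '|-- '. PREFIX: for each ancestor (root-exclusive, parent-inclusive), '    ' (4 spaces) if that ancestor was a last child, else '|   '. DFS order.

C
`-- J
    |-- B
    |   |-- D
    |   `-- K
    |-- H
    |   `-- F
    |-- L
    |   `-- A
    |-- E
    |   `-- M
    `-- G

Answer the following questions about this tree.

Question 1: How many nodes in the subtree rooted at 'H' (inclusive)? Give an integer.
Subtree rooted at H contains: F, H
Count = 2

Answer: 2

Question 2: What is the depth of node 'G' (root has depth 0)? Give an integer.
Answer: 2

Derivation:
Path from root to G: C -> J -> G
Depth = number of edges = 2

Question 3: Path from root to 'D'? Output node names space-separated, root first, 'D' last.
Answer: C J B D

Derivation:
Walk down from root: C -> J -> B -> D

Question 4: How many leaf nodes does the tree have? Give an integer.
Leaves (nodes with no children): A, D, F, G, K, M

Answer: 6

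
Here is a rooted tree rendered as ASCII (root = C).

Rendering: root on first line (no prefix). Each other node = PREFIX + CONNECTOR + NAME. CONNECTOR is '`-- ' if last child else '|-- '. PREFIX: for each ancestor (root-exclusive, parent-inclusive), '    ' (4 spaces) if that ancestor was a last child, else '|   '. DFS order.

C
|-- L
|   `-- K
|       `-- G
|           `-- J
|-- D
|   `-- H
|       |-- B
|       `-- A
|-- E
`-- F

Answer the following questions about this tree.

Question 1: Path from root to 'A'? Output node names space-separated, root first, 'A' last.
Answer: C D H A

Derivation:
Walk down from root: C -> D -> H -> A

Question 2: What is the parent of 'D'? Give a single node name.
Scan adjacency: D appears as child of C

Answer: C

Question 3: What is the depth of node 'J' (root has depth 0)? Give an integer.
Answer: 4

Derivation:
Path from root to J: C -> L -> K -> G -> J
Depth = number of edges = 4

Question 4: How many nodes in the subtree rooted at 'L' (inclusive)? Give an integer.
Answer: 4

Derivation:
Subtree rooted at L contains: G, J, K, L
Count = 4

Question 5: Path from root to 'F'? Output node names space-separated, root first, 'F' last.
Walk down from root: C -> F

Answer: C F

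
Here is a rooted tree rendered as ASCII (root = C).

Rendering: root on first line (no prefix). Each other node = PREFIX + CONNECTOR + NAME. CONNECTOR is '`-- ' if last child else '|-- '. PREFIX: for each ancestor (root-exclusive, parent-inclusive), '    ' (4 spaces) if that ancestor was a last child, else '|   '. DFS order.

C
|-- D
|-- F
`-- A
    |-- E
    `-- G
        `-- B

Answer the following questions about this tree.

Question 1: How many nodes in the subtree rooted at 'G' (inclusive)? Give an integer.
Subtree rooted at G contains: B, G
Count = 2

Answer: 2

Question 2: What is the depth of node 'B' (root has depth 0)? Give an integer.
Answer: 3

Derivation:
Path from root to B: C -> A -> G -> B
Depth = number of edges = 3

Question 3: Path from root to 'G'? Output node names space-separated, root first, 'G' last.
Answer: C A G

Derivation:
Walk down from root: C -> A -> G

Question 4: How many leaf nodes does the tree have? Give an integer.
Leaves (nodes with no children): B, D, E, F

Answer: 4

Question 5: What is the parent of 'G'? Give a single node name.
Scan adjacency: G appears as child of A

Answer: A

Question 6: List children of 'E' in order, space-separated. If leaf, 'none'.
Answer: none

Derivation:
Node E's children (from adjacency): (leaf)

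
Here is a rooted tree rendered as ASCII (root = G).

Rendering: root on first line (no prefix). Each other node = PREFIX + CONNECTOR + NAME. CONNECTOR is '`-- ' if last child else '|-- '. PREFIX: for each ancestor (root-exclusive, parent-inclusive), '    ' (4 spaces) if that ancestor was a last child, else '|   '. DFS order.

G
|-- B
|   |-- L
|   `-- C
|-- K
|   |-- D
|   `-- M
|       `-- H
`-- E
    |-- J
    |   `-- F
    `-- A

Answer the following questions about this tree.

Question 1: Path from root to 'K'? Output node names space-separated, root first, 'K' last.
Answer: G K

Derivation:
Walk down from root: G -> K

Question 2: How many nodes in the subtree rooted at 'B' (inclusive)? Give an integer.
Subtree rooted at B contains: B, C, L
Count = 3

Answer: 3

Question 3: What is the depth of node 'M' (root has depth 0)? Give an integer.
Path from root to M: G -> K -> M
Depth = number of edges = 2

Answer: 2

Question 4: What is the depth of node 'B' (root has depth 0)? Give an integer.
Answer: 1

Derivation:
Path from root to B: G -> B
Depth = number of edges = 1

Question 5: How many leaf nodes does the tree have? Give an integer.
Leaves (nodes with no children): A, C, D, F, H, L

Answer: 6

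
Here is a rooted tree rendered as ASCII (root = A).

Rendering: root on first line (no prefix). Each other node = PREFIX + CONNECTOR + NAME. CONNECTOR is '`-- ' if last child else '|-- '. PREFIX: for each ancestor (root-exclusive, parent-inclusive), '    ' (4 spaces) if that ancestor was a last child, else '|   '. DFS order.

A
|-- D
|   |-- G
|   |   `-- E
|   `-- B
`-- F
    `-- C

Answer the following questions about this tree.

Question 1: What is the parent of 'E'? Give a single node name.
Scan adjacency: E appears as child of G

Answer: G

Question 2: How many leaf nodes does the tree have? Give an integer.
Answer: 3

Derivation:
Leaves (nodes with no children): B, C, E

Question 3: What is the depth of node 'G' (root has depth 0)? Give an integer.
Answer: 2

Derivation:
Path from root to G: A -> D -> G
Depth = number of edges = 2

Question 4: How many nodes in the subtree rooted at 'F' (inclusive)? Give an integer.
Answer: 2

Derivation:
Subtree rooted at F contains: C, F
Count = 2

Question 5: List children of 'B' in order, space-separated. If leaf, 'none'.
Answer: none

Derivation:
Node B's children (from adjacency): (leaf)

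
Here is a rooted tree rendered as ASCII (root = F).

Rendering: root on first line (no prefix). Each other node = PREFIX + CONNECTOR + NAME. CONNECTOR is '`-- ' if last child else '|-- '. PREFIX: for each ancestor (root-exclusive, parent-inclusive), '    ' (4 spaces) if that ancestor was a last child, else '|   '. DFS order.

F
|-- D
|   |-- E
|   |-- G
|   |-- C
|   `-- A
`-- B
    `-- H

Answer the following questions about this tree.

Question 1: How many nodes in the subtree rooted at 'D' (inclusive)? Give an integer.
Subtree rooted at D contains: A, C, D, E, G
Count = 5

Answer: 5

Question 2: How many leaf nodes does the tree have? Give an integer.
Answer: 5

Derivation:
Leaves (nodes with no children): A, C, E, G, H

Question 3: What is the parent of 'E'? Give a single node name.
Answer: D

Derivation:
Scan adjacency: E appears as child of D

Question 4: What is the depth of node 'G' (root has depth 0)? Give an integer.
Answer: 2

Derivation:
Path from root to G: F -> D -> G
Depth = number of edges = 2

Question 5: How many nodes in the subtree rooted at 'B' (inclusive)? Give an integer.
Answer: 2

Derivation:
Subtree rooted at B contains: B, H
Count = 2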